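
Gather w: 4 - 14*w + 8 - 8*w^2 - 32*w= -8*w^2 - 46*w + 12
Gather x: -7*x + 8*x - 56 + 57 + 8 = x + 9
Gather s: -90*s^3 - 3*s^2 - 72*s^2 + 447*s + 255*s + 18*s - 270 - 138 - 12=-90*s^3 - 75*s^2 + 720*s - 420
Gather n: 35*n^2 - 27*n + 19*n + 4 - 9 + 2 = 35*n^2 - 8*n - 3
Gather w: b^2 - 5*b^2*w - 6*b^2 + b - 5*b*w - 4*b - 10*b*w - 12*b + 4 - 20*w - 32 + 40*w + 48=-5*b^2 - 15*b + w*(-5*b^2 - 15*b + 20) + 20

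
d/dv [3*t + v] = 1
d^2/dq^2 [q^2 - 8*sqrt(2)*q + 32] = 2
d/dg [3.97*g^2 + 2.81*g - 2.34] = 7.94*g + 2.81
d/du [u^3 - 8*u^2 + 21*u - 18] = 3*u^2 - 16*u + 21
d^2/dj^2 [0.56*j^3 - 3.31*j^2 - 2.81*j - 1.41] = 3.36*j - 6.62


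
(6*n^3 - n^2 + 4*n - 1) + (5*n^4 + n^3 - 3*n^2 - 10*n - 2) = 5*n^4 + 7*n^3 - 4*n^2 - 6*n - 3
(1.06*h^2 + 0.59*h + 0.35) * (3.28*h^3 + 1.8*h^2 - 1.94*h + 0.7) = 3.4768*h^5 + 3.8432*h^4 + 0.1536*h^3 + 0.2274*h^2 - 0.266*h + 0.245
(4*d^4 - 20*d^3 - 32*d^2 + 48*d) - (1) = 4*d^4 - 20*d^3 - 32*d^2 + 48*d - 1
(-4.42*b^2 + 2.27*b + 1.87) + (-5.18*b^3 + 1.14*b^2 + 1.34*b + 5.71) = -5.18*b^3 - 3.28*b^2 + 3.61*b + 7.58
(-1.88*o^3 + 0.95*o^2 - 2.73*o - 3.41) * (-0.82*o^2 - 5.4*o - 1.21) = 1.5416*o^5 + 9.373*o^4 - 0.6166*o^3 + 16.3887*o^2 + 21.7173*o + 4.1261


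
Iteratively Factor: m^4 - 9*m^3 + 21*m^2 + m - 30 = (m - 2)*(m^3 - 7*m^2 + 7*m + 15) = (m - 3)*(m - 2)*(m^2 - 4*m - 5) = (m - 5)*(m - 3)*(m - 2)*(m + 1)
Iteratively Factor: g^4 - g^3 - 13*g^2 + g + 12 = (g + 1)*(g^3 - 2*g^2 - 11*g + 12) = (g + 1)*(g + 3)*(g^2 - 5*g + 4) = (g - 1)*(g + 1)*(g + 3)*(g - 4)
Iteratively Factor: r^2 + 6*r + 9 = (r + 3)*(r + 3)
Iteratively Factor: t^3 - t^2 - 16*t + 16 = (t - 4)*(t^2 + 3*t - 4) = (t - 4)*(t + 4)*(t - 1)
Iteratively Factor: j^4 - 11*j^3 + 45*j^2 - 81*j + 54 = (j - 3)*(j^3 - 8*j^2 + 21*j - 18) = (j - 3)*(j - 2)*(j^2 - 6*j + 9) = (j - 3)^2*(j - 2)*(j - 3)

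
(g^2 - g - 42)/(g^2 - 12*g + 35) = (g + 6)/(g - 5)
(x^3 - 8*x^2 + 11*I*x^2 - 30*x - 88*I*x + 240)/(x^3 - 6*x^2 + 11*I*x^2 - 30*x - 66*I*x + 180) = (x - 8)/(x - 6)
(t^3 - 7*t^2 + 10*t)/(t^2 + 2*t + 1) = t*(t^2 - 7*t + 10)/(t^2 + 2*t + 1)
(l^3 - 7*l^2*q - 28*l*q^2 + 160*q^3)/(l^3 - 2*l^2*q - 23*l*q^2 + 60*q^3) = (-l + 8*q)/(-l + 3*q)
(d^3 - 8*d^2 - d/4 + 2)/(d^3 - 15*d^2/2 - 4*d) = (d - 1/2)/d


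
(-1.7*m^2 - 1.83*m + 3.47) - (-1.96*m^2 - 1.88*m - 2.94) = 0.26*m^2 + 0.0499999999999998*m + 6.41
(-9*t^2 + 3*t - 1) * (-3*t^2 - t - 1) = 27*t^4 + 9*t^2 - 2*t + 1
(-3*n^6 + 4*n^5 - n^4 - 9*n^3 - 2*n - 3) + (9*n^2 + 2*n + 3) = -3*n^6 + 4*n^5 - n^4 - 9*n^3 + 9*n^2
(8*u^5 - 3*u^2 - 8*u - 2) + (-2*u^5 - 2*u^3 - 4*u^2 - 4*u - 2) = 6*u^5 - 2*u^3 - 7*u^2 - 12*u - 4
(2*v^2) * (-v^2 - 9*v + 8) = -2*v^4 - 18*v^3 + 16*v^2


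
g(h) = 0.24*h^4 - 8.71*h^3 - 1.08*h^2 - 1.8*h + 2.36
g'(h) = 0.96*h^3 - 26.13*h^2 - 2.16*h - 1.8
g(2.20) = -93.95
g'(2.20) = -122.80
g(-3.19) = 304.71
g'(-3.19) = -291.97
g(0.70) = -2.36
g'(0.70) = -15.79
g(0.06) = 2.25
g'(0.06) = -2.02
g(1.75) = -48.53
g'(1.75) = -80.46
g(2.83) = -193.40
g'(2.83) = -195.43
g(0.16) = 2.01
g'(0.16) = -2.81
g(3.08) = -246.32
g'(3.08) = -228.28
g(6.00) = -1617.64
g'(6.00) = -748.08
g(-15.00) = 41332.61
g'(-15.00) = -9088.65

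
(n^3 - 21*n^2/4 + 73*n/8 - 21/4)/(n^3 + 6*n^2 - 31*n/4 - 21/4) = (4*n^2 - 15*n + 14)/(2*(2*n^2 + 15*n + 7))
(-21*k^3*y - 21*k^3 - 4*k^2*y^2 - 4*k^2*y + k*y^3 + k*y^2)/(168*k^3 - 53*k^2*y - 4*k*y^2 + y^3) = k*(-21*k^2*y - 21*k^2 - 4*k*y^2 - 4*k*y + y^3 + y^2)/(168*k^3 - 53*k^2*y - 4*k*y^2 + y^3)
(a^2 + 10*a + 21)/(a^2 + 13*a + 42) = (a + 3)/(a + 6)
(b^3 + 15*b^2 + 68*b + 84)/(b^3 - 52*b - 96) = (b + 7)/(b - 8)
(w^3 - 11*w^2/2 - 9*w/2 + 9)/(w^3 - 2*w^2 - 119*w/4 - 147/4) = 2*(w^2 - 7*w + 6)/(2*w^2 - 7*w - 49)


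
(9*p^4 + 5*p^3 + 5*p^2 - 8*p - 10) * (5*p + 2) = 45*p^5 + 43*p^4 + 35*p^3 - 30*p^2 - 66*p - 20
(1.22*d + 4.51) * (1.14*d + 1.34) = 1.3908*d^2 + 6.7762*d + 6.0434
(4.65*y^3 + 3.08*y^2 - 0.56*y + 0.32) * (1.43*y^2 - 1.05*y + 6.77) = 6.6495*y^5 - 0.4781*y^4 + 27.4457*y^3 + 21.8972*y^2 - 4.1272*y + 2.1664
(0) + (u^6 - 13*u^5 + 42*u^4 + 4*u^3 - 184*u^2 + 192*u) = u^6 - 13*u^5 + 42*u^4 + 4*u^3 - 184*u^2 + 192*u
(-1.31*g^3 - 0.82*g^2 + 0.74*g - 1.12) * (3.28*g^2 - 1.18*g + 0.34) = -4.2968*g^5 - 1.1438*g^4 + 2.9494*g^3 - 4.8256*g^2 + 1.5732*g - 0.3808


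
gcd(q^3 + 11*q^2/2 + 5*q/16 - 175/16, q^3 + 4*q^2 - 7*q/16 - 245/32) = q^2 + q/2 - 35/16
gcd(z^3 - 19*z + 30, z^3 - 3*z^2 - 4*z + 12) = z^2 - 5*z + 6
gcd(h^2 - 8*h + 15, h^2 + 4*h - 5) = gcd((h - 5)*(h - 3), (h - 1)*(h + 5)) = 1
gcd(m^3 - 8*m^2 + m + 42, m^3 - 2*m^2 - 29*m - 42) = m^2 - 5*m - 14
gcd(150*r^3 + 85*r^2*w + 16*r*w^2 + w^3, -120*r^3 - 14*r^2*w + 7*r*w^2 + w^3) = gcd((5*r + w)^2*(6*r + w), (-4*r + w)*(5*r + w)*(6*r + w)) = 30*r^2 + 11*r*w + w^2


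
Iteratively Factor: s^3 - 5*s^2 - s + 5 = (s - 5)*(s^2 - 1) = (s - 5)*(s + 1)*(s - 1)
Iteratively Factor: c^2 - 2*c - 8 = (c + 2)*(c - 4)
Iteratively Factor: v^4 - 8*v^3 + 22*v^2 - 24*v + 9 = (v - 1)*(v^3 - 7*v^2 + 15*v - 9) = (v - 3)*(v - 1)*(v^2 - 4*v + 3) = (v - 3)*(v - 1)^2*(v - 3)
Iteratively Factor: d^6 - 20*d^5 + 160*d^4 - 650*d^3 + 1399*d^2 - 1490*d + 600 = (d - 3)*(d^5 - 17*d^4 + 109*d^3 - 323*d^2 + 430*d - 200) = (d - 5)*(d - 3)*(d^4 - 12*d^3 + 49*d^2 - 78*d + 40) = (d - 5)*(d - 4)*(d - 3)*(d^3 - 8*d^2 + 17*d - 10) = (d - 5)^2*(d - 4)*(d - 3)*(d^2 - 3*d + 2) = (d - 5)^2*(d - 4)*(d - 3)*(d - 1)*(d - 2)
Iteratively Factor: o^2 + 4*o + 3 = (o + 3)*(o + 1)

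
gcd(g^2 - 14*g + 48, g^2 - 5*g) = 1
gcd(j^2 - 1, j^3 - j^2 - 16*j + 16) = j - 1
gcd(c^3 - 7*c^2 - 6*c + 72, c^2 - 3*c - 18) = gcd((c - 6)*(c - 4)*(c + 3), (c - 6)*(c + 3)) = c^2 - 3*c - 18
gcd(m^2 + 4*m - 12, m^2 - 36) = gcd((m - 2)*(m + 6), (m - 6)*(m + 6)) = m + 6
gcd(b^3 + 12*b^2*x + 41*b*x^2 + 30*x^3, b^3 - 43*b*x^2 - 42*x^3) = b^2 + 7*b*x + 6*x^2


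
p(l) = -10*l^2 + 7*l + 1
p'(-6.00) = 127.00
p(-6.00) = -401.00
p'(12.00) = -233.00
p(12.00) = -1355.00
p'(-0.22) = 11.40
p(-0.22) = -1.02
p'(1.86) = -30.20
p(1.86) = -20.58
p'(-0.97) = 26.40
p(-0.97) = -15.20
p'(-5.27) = 112.40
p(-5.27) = -313.62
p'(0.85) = -10.00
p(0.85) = -0.27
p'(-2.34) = 53.80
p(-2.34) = -70.14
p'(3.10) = -55.00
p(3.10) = -73.40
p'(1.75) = -28.00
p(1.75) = -17.38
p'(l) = 7 - 20*l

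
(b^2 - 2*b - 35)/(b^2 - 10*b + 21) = (b + 5)/(b - 3)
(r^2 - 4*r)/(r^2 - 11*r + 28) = r/(r - 7)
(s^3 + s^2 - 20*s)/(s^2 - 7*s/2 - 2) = 2*s*(s + 5)/(2*s + 1)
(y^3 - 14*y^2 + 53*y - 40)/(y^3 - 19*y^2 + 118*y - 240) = (y - 1)/(y - 6)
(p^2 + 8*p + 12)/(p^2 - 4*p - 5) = (p^2 + 8*p + 12)/(p^2 - 4*p - 5)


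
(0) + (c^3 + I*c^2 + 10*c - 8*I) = c^3 + I*c^2 + 10*c - 8*I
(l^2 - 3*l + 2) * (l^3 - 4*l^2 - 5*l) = l^5 - 7*l^4 + 9*l^3 + 7*l^2 - 10*l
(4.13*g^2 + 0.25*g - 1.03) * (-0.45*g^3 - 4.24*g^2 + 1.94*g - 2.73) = -1.8585*g^5 - 17.6237*g^4 + 7.4157*g^3 - 6.4227*g^2 - 2.6807*g + 2.8119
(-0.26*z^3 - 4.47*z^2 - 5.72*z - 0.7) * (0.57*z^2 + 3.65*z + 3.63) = -0.1482*z^5 - 3.4969*z^4 - 20.5197*z^3 - 37.5031*z^2 - 23.3186*z - 2.541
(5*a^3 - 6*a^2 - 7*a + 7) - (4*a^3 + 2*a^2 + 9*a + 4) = a^3 - 8*a^2 - 16*a + 3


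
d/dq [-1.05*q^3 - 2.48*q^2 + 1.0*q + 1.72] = -3.15*q^2 - 4.96*q + 1.0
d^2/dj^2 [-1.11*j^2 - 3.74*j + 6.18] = -2.22000000000000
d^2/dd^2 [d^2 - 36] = 2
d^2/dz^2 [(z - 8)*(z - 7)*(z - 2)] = 6*z - 34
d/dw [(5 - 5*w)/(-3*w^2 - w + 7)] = 5*(3*w^2 + w - (w - 1)*(6*w + 1) - 7)/(3*w^2 + w - 7)^2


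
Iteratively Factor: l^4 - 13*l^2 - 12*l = (l - 4)*(l^3 + 4*l^2 + 3*l) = (l - 4)*(l + 1)*(l^2 + 3*l) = l*(l - 4)*(l + 1)*(l + 3)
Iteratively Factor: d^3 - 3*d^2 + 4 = (d - 2)*(d^2 - d - 2) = (d - 2)^2*(d + 1)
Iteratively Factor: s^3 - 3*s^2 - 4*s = (s)*(s^2 - 3*s - 4) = s*(s + 1)*(s - 4)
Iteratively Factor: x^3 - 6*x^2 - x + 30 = (x + 2)*(x^2 - 8*x + 15) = (x - 5)*(x + 2)*(x - 3)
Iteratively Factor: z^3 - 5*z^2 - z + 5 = (z - 5)*(z^2 - 1) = (z - 5)*(z + 1)*(z - 1)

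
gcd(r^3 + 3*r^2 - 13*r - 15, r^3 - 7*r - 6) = r^2 - 2*r - 3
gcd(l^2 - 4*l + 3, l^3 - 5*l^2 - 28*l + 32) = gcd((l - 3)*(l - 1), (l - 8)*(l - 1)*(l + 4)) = l - 1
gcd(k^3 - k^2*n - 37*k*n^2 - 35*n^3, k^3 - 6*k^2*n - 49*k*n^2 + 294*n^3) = k - 7*n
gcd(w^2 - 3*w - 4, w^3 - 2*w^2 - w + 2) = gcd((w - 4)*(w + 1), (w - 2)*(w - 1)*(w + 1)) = w + 1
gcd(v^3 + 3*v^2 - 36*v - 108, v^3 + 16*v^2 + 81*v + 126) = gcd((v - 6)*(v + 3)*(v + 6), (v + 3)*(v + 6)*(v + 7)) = v^2 + 9*v + 18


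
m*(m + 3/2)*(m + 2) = m^3 + 7*m^2/2 + 3*m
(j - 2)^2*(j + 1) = j^3 - 3*j^2 + 4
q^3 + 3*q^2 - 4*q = q*(q - 1)*(q + 4)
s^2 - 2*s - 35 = (s - 7)*(s + 5)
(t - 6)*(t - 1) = t^2 - 7*t + 6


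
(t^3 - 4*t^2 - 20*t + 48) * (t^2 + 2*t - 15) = t^5 - 2*t^4 - 43*t^3 + 68*t^2 + 396*t - 720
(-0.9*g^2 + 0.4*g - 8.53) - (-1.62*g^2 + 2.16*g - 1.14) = 0.72*g^2 - 1.76*g - 7.39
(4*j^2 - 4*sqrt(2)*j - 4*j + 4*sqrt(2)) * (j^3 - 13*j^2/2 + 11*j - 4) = 4*j^5 - 30*j^4 - 4*sqrt(2)*j^4 + 30*sqrt(2)*j^3 + 70*j^3 - 70*sqrt(2)*j^2 - 60*j^2 + 16*j + 60*sqrt(2)*j - 16*sqrt(2)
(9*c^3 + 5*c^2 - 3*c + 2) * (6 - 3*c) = -27*c^4 + 39*c^3 + 39*c^2 - 24*c + 12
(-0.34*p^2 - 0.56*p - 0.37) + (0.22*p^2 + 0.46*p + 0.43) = -0.12*p^2 - 0.1*p + 0.06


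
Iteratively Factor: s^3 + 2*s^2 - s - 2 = (s + 1)*(s^2 + s - 2) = (s + 1)*(s + 2)*(s - 1)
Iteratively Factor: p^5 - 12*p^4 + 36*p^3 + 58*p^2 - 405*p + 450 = (p + 3)*(p^4 - 15*p^3 + 81*p^2 - 185*p + 150) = (p - 5)*(p + 3)*(p^3 - 10*p^2 + 31*p - 30) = (p - 5)*(p - 3)*(p + 3)*(p^2 - 7*p + 10) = (p - 5)*(p - 3)*(p - 2)*(p + 3)*(p - 5)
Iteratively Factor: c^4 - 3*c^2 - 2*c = (c + 1)*(c^3 - c^2 - 2*c) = c*(c + 1)*(c^2 - c - 2) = c*(c - 2)*(c + 1)*(c + 1)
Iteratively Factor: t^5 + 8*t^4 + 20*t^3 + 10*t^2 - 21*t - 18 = (t - 1)*(t^4 + 9*t^3 + 29*t^2 + 39*t + 18) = (t - 1)*(t + 3)*(t^3 + 6*t^2 + 11*t + 6) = (t - 1)*(t + 3)^2*(t^2 + 3*t + 2) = (t - 1)*(t + 2)*(t + 3)^2*(t + 1)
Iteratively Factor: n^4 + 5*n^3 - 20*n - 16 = (n + 2)*(n^3 + 3*n^2 - 6*n - 8) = (n + 2)*(n + 4)*(n^2 - n - 2) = (n + 1)*(n + 2)*(n + 4)*(n - 2)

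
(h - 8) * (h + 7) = h^2 - h - 56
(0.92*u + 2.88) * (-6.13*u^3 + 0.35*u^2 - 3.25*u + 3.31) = -5.6396*u^4 - 17.3324*u^3 - 1.982*u^2 - 6.3148*u + 9.5328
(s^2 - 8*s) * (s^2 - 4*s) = s^4 - 12*s^3 + 32*s^2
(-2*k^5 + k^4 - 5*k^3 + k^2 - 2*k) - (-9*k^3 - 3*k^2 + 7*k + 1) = -2*k^5 + k^4 + 4*k^3 + 4*k^2 - 9*k - 1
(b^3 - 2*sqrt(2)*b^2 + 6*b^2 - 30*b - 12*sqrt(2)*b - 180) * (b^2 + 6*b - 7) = b^5 - 2*sqrt(2)*b^4 + 12*b^4 - 24*sqrt(2)*b^3 - b^3 - 402*b^2 - 58*sqrt(2)*b^2 - 870*b + 84*sqrt(2)*b + 1260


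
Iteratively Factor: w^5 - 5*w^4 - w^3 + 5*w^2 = (w - 1)*(w^4 - 4*w^3 - 5*w^2) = (w - 5)*(w - 1)*(w^3 + w^2) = w*(w - 5)*(w - 1)*(w^2 + w) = w*(w - 5)*(w - 1)*(w + 1)*(w)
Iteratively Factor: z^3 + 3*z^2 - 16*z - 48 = (z + 4)*(z^2 - z - 12) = (z - 4)*(z + 4)*(z + 3)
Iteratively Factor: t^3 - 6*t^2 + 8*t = (t)*(t^2 - 6*t + 8) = t*(t - 2)*(t - 4)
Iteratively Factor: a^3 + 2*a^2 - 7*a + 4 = (a - 1)*(a^2 + 3*a - 4) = (a - 1)*(a + 4)*(a - 1)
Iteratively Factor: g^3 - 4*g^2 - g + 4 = (g - 4)*(g^2 - 1) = (g - 4)*(g + 1)*(g - 1)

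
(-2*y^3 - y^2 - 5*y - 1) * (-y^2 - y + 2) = 2*y^5 + 3*y^4 + 2*y^3 + 4*y^2 - 9*y - 2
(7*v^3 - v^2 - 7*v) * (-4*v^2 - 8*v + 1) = -28*v^5 - 52*v^4 + 43*v^3 + 55*v^2 - 7*v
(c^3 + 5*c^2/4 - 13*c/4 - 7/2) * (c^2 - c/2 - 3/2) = c^5 + 3*c^4/4 - 43*c^3/8 - 15*c^2/4 + 53*c/8 + 21/4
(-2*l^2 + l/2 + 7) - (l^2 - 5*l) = -3*l^2 + 11*l/2 + 7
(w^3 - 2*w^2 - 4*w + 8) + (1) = w^3 - 2*w^2 - 4*w + 9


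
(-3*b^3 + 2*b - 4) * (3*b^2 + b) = -9*b^5 - 3*b^4 + 6*b^3 - 10*b^2 - 4*b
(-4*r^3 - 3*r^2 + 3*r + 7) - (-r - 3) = -4*r^3 - 3*r^2 + 4*r + 10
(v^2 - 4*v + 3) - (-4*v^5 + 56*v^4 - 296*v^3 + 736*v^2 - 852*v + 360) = 4*v^5 - 56*v^4 + 296*v^3 - 735*v^2 + 848*v - 357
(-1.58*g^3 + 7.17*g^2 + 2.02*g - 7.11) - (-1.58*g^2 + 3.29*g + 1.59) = -1.58*g^3 + 8.75*g^2 - 1.27*g - 8.7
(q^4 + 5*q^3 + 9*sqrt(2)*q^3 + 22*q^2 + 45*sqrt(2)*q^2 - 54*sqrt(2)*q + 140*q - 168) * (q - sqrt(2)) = q^5 + 5*q^4 + 8*sqrt(2)*q^4 + 4*q^3 + 40*sqrt(2)*q^3 - 76*sqrt(2)*q^2 + 50*q^2 - 140*sqrt(2)*q - 60*q + 168*sqrt(2)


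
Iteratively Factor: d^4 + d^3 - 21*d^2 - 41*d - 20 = (d + 4)*(d^3 - 3*d^2 - 9*d - 5) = (d + 1)*(d + 4)*(d^2 - 4*d - 5) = (d - 5)*(d + 1)*(d + 4)*(d + 1)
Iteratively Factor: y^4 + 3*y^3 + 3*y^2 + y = (y + 1)*(y^3 + 2*y^2 + y) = (y + 1)^2*(y^2 + y) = y*(y + 1)^2*(y + 1)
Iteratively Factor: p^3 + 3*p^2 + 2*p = (p + 2)*(p^2 + p) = p*(p + 2)*(p + 1)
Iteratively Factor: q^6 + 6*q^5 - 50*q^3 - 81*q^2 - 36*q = (q - 3)*(q^5 + 9*q^4 + 27*q^3 + 31*q^2 + 12*q) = (q - 3)*(q + 3)*(q^4 + 6*q^3 + 9*q^2 + 4*q) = (q - 3)*(q + 1)*(q + 3)*(q^3 + 5*q^2 + 4*q) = (q - 3)*(q + 1)^2*(q + 3)*(q^2 + 4*q) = q*(q - 3)*(q + 1)^2*(q + 3)*(q + 4)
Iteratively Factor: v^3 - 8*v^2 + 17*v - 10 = (v - 1)*(v^2 - 7*v + 10) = (v - 2)*(v - 1)*(v - 5)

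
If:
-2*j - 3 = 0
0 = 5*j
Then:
No Solution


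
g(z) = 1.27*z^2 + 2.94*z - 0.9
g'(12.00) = 33.42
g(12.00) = 217.26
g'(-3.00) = -4.68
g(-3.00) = 1.71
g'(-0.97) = 0.48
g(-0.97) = -2.56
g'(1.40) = 6.50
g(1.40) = 5.71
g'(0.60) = 4.46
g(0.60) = 1.32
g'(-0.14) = 2.58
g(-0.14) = -1.29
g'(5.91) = 17.95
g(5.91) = 60.83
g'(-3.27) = -5.37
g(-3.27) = 3.07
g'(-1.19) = -0.08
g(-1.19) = -2.60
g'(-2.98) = -4.63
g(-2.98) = 1.62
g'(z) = 2.54*z + 2.94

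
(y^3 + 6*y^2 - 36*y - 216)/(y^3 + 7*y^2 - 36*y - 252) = (y + 6)/(y + 7)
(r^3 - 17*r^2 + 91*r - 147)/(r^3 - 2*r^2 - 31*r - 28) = (r^2 - 10*r + 21)/(r^2 + 5*r + 4)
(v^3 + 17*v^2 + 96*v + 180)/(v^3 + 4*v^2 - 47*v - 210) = (v + 6)/(v - 7)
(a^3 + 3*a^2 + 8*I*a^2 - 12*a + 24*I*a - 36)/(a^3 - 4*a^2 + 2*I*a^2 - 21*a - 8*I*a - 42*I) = (a + 6*I)/(a - 7)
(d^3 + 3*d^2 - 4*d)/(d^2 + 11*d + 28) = d*(d - 1)/(d + 7)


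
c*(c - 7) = c^2 - 7*c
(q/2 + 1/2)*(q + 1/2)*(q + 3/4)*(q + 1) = q^4/2 + 13*q^3/8 + 31*q^2/16 + q + 3/16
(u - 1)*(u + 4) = u^2 + 3*u - 4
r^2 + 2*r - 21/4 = (r - 3/2)*(r + 7/2)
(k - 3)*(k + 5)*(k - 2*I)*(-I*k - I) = -I*k^4 - 2*k^3 - 3*I*k^3 - 6*k^2 + 13*I*k^2 + 26*k + 15*I*k + 30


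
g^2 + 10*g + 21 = (g + 3)*(g + 7)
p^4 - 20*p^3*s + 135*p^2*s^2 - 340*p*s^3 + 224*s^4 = (p - 8*s)*(p - 7*s)*(p - 4*s)*(p - s)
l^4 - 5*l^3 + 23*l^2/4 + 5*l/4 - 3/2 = (l - 3)*(l - 2)*(l - 1/2)*(l + 1/2)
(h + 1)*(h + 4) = h^2 + 5*h + 4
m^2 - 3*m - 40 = (m - 8)*(m + 5)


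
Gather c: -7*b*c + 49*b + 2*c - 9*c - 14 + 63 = 49*b + c*(-7*b - 7) + 49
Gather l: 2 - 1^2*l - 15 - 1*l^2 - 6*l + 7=-l^2 - 7*l - 6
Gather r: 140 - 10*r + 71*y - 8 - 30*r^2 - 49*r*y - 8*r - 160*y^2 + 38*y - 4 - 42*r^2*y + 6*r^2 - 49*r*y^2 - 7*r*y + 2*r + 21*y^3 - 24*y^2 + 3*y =r^2*(-42*y - 24) + r*(-49*y^2 - 56*y - 16) + 21*y^3 - 184*y^2 + 112*y + 128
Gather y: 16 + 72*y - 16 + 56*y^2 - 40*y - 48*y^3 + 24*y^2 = -48*y^3 + 80*y^2 + 32*y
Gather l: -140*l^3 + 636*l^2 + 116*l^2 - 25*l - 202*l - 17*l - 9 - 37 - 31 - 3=-140*l^3 + 752*l^2 - 244*l - 80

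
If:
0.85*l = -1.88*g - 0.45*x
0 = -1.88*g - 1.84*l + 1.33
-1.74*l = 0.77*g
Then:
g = 1.25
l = -0.55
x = -4.17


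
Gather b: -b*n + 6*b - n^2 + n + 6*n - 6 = b*(6 - n) - n^2 + 7*n - 6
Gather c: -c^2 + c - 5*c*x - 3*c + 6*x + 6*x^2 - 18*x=-c^2 + c*(-5*x - 2) + 6*x^2 - 12*x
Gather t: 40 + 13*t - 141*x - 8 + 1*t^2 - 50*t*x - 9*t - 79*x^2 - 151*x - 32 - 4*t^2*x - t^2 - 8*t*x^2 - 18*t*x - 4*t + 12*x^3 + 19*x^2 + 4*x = -4*t^2*x + t*(-8*x^2 - 68*x) + 12*x^3 - 60*x^2 - 288*x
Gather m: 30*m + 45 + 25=30*m + 70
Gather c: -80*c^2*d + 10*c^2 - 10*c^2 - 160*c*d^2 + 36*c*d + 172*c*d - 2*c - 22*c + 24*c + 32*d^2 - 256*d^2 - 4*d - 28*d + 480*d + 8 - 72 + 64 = -80*c^2*d + c*(-160*d^2 + 208*d) - 224*d^2 + 448*d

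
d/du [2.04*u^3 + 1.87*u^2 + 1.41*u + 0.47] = 6.12*u^2 + 3.74*u + 1.41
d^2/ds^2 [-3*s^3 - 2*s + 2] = -18*s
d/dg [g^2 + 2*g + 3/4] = 2*g + 2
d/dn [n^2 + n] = 2*n + 1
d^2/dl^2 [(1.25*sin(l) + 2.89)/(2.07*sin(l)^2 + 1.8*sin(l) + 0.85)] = (-5.35612499999999*sin(l)^5 - 44.875944*sin(l)^4 - 8.39591999999999*sin(l)^3 + 87.188886*sin(l)^2 + 54.931165*sin(l) + 4.73228999999999)/(2.07*sin(l)^2 + 1.8*sin(l) + 0.85)^3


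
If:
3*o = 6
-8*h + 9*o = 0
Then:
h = 9/4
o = 2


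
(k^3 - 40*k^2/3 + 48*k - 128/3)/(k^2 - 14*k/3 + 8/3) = (3*k^2 - 28*k + 32)/(3*k - 2)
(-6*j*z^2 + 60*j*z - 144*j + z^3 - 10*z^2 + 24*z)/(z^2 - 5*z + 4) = (-6*j*z + 36*j + z^2 - 6*z)/(z - 1)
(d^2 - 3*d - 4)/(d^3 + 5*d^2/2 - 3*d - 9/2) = 2*(d - 4)/(2*d^2 + 3*d - 9)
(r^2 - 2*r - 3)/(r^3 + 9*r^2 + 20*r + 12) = (r - 3)/(r^2 + 8*r + 12)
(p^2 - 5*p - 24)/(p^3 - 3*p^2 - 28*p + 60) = (p^2 - 5*p - 24)/(p^3 - 3*p^2 - 28*p + 60)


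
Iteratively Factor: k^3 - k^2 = (k)*(k^2 - k) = k^2*(k - 1)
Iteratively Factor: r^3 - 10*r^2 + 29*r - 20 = (r - 5)*(r^2 - 5*r + 4) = (r - 5)*(r - 4)*(r - 1)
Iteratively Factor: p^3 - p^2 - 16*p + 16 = (p + 4)*(p^2 - 5*p + 4) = (p - 4)*(p + 4)*(p - 1)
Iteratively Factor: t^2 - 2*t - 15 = (t - 5)*(t + 3)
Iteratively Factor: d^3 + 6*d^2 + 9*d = (d)*(d^2 + 6*d + 9) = d*(d + 3)*(d + 3)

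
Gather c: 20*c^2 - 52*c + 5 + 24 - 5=20*c^2 - 52*c + 24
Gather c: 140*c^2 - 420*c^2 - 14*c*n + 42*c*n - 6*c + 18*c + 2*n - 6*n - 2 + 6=-280*c^2 + c*(28*n + 12) - 4*n + 4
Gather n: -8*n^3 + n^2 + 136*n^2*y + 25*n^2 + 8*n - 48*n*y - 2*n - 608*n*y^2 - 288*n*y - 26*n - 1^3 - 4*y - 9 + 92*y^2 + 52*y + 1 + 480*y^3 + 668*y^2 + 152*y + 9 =-8*n^3 + n^2*(136*y + 26) + n*(-608*y^2 - 336*y - 20) + 480*y^3 + 760*y^2 + 200*y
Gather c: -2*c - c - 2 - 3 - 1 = -3*c - 6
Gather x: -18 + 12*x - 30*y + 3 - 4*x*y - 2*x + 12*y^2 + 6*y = x*(10 - 4*y) + 12*y^2 - 24*y - 15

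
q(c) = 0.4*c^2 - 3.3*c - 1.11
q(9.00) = 1.59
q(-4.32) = 20.61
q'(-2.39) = -5.21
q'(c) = 0.8*c - 3.3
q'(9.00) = 3.90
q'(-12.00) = -12.90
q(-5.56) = 29.60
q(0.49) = -2.63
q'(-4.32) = -6.76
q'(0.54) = -2.87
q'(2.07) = -1.64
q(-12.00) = 96.09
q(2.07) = -6.23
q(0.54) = -2.78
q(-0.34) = 0.06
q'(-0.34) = -3.57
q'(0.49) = -2.91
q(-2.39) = 9.06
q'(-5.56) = -7.75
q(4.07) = -7.92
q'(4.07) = -0.04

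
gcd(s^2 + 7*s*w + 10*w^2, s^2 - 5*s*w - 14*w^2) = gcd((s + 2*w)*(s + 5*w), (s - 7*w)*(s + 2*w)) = s + 2*w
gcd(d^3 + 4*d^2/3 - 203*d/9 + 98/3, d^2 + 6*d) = d + 6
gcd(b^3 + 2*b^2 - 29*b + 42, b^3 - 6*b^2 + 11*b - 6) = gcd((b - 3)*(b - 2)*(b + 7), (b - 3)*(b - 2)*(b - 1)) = b^2 - 5*b + 6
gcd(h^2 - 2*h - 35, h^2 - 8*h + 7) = h - 7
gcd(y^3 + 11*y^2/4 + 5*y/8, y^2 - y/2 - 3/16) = y + 1/4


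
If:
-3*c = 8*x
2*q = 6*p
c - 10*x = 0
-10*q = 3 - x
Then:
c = 0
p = -1/10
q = -3/10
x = 0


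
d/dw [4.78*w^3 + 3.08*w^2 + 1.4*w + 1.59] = 14.34*w^2 + 6.16*w + 1.4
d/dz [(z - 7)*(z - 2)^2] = (z - 2)*(3*z - 16)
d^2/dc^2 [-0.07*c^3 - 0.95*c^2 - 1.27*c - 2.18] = -0.42*c - 1.9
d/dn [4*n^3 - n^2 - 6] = 2*n*(6*n - 1)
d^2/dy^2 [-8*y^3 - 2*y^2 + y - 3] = -48*y - 4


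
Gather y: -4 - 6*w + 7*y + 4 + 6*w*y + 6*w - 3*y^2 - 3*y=-3*y^2 + y*(6*w + 4)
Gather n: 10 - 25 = -15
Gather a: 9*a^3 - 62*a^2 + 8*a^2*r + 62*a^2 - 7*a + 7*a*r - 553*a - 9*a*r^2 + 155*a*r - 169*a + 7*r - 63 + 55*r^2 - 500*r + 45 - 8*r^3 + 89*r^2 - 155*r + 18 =9*a^3 + 8*a^2*r + a*(-9*r^2 + 162*r - 729) - 8*r^3 + 144*r^2 - 648*r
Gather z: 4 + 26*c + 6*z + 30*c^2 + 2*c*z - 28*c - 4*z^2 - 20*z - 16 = 30*c^2 - 2*c - 4*z^2 + z*(2*c - 14) - 12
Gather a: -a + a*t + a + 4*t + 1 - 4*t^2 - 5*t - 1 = a*t - 4*t^2 - t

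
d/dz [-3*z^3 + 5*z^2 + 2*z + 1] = -9*z^2 + 10*z + 2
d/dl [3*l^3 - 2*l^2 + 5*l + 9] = 9*l^2 - 4*l + 5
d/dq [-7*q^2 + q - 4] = 1 - 14*q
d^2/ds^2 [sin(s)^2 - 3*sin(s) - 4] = 3*sin(s) + 2*cos(2*s)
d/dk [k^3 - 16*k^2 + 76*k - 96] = 3*k^2 - 32*k + 76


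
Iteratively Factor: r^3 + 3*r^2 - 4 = (r + 2)*(r^2 + r - 2) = (r + 2)^2*(r - 1)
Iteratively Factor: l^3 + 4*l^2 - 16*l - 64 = (l + 4)*(l^2 - 16) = (l - 4)*(l + 4)*(l + 4)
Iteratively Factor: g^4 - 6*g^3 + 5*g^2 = (g)*(g^3 - 6*g^2 + 5*g) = g*(g - 1)*(g^2 - 5*g) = g^2*(g - 1)*(g - 5)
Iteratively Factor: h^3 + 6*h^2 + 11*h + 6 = (h + 2)*(h^2 + 4*h + 3) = (h + 1)*(h + 2)*(h + 3)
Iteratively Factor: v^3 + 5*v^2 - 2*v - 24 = (v - 2)*(v^2 + 7*v + 12) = (v - 2)*(v + 4)*(v + 3)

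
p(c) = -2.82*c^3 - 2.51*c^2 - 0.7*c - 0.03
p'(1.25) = -20.19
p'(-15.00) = -1828.90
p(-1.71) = 7.93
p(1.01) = -6.20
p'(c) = -8.46*c^2 - 5.02*c - 0.7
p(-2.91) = 50.24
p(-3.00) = 55.62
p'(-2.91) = -57.73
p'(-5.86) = -261.80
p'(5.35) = -269.70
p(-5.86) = 485.35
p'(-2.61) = -45.23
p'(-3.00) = -61.78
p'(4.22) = -172.54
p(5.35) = -507.45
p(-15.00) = 8963.22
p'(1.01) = -14.40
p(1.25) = -10.33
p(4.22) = -259.61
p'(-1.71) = -16.85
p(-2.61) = 34.84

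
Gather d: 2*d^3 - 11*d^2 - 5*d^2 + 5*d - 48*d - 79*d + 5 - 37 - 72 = 2*d^3 - 16*d^2 - 122*d - 104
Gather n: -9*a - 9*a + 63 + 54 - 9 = 108 - 18*a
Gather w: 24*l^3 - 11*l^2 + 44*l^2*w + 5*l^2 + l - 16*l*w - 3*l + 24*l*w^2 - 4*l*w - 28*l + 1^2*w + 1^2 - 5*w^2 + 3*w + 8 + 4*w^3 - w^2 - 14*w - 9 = 24*l^3 - 6*l^2 - 30*l + 4*w^3 + w^2*(24*l - 6) + w*(44*l^2 - 20*l - 10)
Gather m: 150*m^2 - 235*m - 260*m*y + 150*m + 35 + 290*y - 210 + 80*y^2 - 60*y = 150*m^2 + m*(-260*y - 85) + 80*y^2 + 230*y - 175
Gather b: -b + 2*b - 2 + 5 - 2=b + 1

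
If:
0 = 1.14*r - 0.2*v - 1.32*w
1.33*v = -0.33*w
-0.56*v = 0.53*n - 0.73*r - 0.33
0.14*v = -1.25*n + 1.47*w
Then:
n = -1.26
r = -1.17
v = 0.26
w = -1.05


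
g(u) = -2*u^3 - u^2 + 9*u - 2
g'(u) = -6*u^2 - 2*u + 9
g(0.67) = 2.98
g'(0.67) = 4.97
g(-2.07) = -7.18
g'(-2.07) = -12.57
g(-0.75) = -8.47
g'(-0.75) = 7.12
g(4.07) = -116.77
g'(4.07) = -98.53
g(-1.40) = -11.07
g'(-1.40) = 0.04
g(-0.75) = -8.47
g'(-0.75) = 7.12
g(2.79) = -28.11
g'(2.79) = -43.28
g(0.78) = 3.46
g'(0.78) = 3.79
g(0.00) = -2.00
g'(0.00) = 9.00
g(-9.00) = 1294.00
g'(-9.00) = -459.00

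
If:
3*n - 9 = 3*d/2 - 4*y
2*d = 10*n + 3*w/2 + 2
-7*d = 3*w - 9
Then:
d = 73 - 80*y/3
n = 79/2 - 44*y/3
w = 560*y/9 - 502/3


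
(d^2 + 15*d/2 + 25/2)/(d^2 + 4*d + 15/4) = 2*(d + 5)/(2*d + 3)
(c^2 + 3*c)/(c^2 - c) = (c + 3)/(c - 1)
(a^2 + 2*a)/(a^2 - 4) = a/(a - 2)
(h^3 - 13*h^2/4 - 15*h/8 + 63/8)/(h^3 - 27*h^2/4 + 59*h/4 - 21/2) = (h + 3/2)/(h - 2)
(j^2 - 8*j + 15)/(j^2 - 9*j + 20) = (j - 3)/(j - 4)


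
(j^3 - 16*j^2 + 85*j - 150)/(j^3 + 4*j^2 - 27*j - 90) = (j^2 - 11*j + 30)/(j^2 + 9*j + 18)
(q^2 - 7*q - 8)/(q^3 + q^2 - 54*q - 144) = (q + 1)/(q^2 + 9*q + 18)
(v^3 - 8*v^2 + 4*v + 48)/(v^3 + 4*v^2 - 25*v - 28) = (v^2 - 4*v - 12)/(v^2 + 8*v + 7)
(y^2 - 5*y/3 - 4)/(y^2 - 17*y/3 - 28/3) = (y - 3)/(y - 7)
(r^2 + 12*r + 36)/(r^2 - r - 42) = (r + 6)/(r - 7)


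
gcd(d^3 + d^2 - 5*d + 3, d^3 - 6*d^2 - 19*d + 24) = d^2 + 2*d - 3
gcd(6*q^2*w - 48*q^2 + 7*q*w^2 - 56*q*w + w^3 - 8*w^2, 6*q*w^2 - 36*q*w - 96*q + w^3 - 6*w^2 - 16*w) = 6*q*w - 48*q + w^2 - 8*w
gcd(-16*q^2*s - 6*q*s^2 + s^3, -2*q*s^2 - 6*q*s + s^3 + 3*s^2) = s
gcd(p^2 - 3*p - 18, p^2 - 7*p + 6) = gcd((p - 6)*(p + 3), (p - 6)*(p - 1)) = p - 6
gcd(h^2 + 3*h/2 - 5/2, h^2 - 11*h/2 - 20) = h + 5/2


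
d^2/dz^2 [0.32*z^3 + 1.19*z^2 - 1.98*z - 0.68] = 1.92*z + 2.38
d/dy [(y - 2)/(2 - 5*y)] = -8/(5*y - 2)^2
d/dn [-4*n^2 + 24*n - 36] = 24 - 8*n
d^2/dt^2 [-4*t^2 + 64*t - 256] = -8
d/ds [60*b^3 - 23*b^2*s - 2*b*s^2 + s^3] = -23*b^2 - 4*b*s + 3*s^2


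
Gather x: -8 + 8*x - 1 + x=9*x - 9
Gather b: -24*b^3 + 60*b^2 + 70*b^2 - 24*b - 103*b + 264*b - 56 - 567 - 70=-24*b^3 + 130*b^2 + 137*b - 693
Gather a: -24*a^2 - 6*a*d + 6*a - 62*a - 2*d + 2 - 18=-24*a^2 + a*(-6*d - 56) - 2*d - 16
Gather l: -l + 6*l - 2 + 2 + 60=5*l + 60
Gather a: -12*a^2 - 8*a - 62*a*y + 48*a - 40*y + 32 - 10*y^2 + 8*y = -12*a^2 + a*(40 - 62*y) - 10*y^2 - 32*y + 32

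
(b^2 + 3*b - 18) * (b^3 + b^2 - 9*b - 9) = b^5 + 4*b^4 - 24*b^3 - 54*b^2 + 135*b + 162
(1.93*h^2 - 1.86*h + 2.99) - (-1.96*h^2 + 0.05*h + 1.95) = 3.89*h^2 - 1.91*h + 1.04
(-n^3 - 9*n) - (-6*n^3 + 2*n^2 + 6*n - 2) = 5*n^3 - 2*n^2 - 15*n + 2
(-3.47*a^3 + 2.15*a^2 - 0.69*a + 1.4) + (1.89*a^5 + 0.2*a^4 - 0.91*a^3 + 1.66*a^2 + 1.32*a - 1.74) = 1.89*a^5 + 0.2*a^4 - 4.38*a^3 + 3.81*a^2 + 0.63*a - 0.34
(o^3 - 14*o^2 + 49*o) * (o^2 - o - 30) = o^5 - 15*o^4 + 33*o^3 + 371*o^2 - 1470*o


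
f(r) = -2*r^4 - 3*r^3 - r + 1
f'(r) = -8*r^3 - 9*r^2 - 1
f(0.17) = 0.81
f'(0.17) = -1.30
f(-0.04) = 1.04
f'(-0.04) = -1.01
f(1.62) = -27.15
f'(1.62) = -58.63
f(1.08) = -6.58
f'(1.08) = -21.58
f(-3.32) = -128.88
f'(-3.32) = 192.55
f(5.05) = -1691.17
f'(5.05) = -1260.82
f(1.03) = -5.56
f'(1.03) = -19.29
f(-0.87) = 2.70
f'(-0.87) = -2.54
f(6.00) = -3245.00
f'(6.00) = -2053.00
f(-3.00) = -77.00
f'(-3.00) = 134.00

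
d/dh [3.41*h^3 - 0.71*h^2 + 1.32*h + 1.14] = 10.23*h^2 - 1.42*h + 1.32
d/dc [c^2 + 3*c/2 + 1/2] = 2*c + 3/2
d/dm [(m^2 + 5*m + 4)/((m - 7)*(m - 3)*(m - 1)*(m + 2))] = 2*(-m^5 - 3*m^4 + 37*m^3 + 52*m^2 - 78*m - 187)/(m^8 - 18*m^7 + 99*m^6 - 80*m^5 - 741*m^4 + 1494*m^3 + 925*m^2 - 3444*m + 1764)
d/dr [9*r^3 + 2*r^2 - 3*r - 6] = 27*r^2 + 4*r - 3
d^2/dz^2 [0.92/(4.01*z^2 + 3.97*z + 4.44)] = (-29.587384*z^2 - 29.292248*z + 0.92*(8.02*z + 3.97)*(16.04*z + 7.94) - 32.760096)/(4.01*z^2 + 3.97*z + 4.44)^3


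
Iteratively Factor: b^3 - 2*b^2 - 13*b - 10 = (b + 1)*(b^2 - 3*b - 10) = (b + 1)*(b + 2)*(b - 5)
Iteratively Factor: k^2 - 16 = (k + 4)*(k - 4)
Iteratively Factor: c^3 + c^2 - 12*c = (c)*(c^2 + c - 12) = c*(c - 3)*(c + 4)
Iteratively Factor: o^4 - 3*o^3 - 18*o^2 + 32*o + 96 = (o + 2)*(o^3 - 5*o^2 - 8*o + 48) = (o + 2)*(o + 3)*(o^2 - 8*o + 16) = (o - 4)*(o + 2)*(o + 3)*(o - 4)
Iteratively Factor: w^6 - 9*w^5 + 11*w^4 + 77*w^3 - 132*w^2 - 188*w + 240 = (w + 2)*(w^5 - 11*w^4 + 33*w^3 + 11*w^2 - 154*w + 120) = (w - 4)*(w + 2)*(w^4 - 7*w^3 + 5*w^2 + 31*w - 30) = (w - 5)*(w - 4)*(w + 2)*(w^3 - 2*w^2 - 5*w + 6) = (w - 5)*(w - 4)*(w + 2)^2*(w^2 - 4*w + 3) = (w - 5)*(w - 4)*(w - 3)*(w + 2)^2*(w - 1)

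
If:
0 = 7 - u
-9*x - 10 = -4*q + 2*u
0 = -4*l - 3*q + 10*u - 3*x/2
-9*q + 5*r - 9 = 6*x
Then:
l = 13 - 33*x/16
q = 9*x/4 + 6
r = 21*x/4 + 63/5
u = 7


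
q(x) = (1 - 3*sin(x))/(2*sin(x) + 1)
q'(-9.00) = 147.47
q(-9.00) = 12.72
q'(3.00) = 3.01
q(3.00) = 0.45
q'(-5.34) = -0.43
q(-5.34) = -0.55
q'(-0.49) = -1278.24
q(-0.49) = 41.05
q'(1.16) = -0.25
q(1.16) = -0.62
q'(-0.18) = -11.94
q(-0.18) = 2.39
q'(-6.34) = -6.35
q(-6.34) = 1.32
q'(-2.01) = 3.24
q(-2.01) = -4.59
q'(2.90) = 2.22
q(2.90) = 0.19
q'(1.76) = 0.11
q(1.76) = -0.66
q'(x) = -2*(1 - 3*sin(x))*cos(x)/(2*sin(x) + 1)^2 - 3*cos(x)/(2*sin(x) + 1) = -5*cos(x)/(2*sin(x) + 1)^2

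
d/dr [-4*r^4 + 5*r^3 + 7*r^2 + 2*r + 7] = -16*r^3 + 15*r^2 + 14*r + 2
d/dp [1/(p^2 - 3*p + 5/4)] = 16*(3 - 2*p)/(4*p^2 - 12*p + 5)^2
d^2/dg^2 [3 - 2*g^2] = -4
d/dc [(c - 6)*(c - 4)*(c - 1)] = 3*c^2 - 22*c + 34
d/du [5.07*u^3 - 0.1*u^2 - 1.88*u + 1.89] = 15.21*u^2 - 0.2*u - 1.88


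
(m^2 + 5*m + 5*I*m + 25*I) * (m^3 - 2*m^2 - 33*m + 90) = m^5 + 3*m^4 + 5*I*m^4 - 43*m^3 + 15*I*m^3 - 75*m^2 - 215*I*m^2 + 450*m - 375*I*m + 2250*I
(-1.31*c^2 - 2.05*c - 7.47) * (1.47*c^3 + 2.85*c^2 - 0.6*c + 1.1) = -1.9257*c^5 - 6.747*c^4 - 16.0374*c^3 - 21.5005*c^2 + 2.227*c - 8.217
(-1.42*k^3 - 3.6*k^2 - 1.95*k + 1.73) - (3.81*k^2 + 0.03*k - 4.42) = -1.42*k^3 - 7.41*k^2 - 1.98*k + 6.15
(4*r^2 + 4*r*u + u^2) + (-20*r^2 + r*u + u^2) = -16*r^2 + 5*r*u + 2*u^2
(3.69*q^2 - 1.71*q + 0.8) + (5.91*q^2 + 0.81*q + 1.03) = 9.6*q^2 - 0.9*q + 1.83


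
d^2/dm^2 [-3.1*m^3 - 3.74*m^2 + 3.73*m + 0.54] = -18.6*m - 7.48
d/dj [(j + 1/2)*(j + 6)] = 2*j + 13/2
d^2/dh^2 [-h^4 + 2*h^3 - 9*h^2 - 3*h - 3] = -12*h^2 + 12*h - 18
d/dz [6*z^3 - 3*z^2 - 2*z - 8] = 18*z^2 - 6*z - 2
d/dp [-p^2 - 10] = -2*p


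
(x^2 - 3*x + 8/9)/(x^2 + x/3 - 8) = (x - 1/3)/(x + 3)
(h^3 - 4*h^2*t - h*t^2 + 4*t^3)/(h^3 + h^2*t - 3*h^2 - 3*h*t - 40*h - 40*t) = (h^2 - 5*h*t + 4*t^2)/(h^2 - 3*h - 40)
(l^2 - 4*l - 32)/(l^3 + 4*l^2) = (l - 8)/l^2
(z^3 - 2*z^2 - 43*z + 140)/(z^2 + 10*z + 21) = (z^2 - 9*z + 20)/(z + 3)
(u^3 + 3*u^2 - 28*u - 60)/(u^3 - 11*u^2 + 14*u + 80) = (u + 6)/(u - 8)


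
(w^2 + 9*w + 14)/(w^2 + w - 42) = (w + 2)/(w - 6)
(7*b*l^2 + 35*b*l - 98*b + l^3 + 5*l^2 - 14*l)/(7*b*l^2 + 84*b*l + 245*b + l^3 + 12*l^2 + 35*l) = (l - 2)/(l + 5)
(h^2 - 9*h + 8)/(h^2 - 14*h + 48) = (h - 1)/(h - 6)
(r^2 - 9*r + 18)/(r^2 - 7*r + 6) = (r - 3)/(r - 1)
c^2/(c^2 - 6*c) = c/(c - 6)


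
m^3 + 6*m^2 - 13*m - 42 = (m - 3)*(m + 2)*(m + 7)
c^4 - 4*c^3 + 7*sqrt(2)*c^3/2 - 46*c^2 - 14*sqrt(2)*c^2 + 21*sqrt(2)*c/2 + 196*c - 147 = (c - 3)*(c - 1)*(c - 7*sqrt(2)/2)*(c + 7*sqrt(2))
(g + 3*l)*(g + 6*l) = g^2 + 9*g*l + 18*l^2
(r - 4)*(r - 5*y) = r^2 - 5*r*y - 4*r + 20*y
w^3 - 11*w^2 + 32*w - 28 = (w - 7)*(w - 2)^2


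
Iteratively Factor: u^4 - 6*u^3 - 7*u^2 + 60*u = (u - 4)*(u^3 - 2*u^2 - 15*u) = u*(u - 4)*(u^2 - 2*u - 15) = u*(u - 4)*(u + 3)*(u - 5)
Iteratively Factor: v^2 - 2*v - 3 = (v + 1)*(v - 3)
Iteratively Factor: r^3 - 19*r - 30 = (r + 3)*(r^2 - 3*r - 10) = (r - 5)*(r + 3)*(r + 2)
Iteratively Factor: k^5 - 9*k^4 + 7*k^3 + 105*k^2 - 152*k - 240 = (k - 4)*(k^4 - 5*k^3 - 13*k^2 + 53*k + 60) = (k - 4)^2*(k^3 - k^2 - 17*k - 15) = (k - 4)^2*(k + 1)*(k^2 - 2*k - 15) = (k - 5)*(k - 4)^2*(k + 1)*(k + 3)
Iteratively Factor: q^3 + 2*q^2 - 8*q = (q - 2)*(q^2 + 4*q) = (q - 2)*(q + 4)*(q)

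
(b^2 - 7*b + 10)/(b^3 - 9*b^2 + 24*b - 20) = 1/(b - 2)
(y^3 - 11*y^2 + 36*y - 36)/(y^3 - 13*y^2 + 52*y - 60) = (y - 3)/(y - 5)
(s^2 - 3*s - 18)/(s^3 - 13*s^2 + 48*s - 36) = (s + 3)/(s^2 - 7*s + 6)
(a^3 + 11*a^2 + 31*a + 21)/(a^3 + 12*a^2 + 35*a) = (a^2 + 4*a + 3)/(a*(a + 5))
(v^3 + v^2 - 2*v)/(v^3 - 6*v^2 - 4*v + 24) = v*(v - 1)/(v^2 - 8*v + 12)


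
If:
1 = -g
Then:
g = -1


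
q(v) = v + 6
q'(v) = 1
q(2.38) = 8.38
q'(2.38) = 1.00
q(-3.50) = 2.50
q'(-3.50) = 1.00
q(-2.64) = 3.36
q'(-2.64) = 1.00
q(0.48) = 6.48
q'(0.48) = 1.00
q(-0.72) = 5.28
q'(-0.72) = 1.00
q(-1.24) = 4.76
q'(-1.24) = 1.00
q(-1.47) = 4.53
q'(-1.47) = 1.00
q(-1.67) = 4.33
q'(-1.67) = 1.00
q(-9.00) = -3.00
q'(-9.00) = 1.00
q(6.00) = 12.00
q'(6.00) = 1.00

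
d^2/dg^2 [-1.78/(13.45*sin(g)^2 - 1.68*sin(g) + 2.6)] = (1288.0258*sin(g)^4 - 120.66264*sin(g)^3 - 2176.001228*sin(g)^2 + 249.10032*sin(g) + 114.445456)/(13.45*sin(g)^2 - 1.68*sin(g) + 2.6)^3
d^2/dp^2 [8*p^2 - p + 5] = 16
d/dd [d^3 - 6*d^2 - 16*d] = 3*d^2 - 12*d - 16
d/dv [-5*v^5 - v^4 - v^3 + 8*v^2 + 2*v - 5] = -25*v^4 - 4*v^3 - 3*v^2 + 16*v + 2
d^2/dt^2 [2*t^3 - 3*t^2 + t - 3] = 12*t - 6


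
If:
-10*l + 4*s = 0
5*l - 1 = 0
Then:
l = 1/5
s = 1/2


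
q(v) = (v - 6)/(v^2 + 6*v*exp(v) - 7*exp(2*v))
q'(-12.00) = -0.01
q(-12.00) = -0.13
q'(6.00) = 0.00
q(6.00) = 0.00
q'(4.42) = -0.00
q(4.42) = 0.00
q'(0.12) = -1.02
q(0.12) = 0.73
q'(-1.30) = -34.06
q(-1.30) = 7.64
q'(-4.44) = -0.20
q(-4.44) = -0.54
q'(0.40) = -0.80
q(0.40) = 0.47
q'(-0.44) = -1.72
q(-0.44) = 1.46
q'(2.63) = -0.01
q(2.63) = 0.00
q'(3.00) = -0.00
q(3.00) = 0.00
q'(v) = (v - 6)*(-6*v*exp(v) - 2*v + 14*exp(2*v) - 6*exp(v))/(v^2 + 6*v*exp(v) - 7*exp(2*v))^2 + 1/(v^2 + 6*v*exp(v) - 7*exp(2*v)) = (v^2 + 6*v*exp(v) - 2*(v - 6)*(3*v*exp(v) + v - 7*exp(2*v) + 3*exp(v)) - 7*exp(2*v))/(v^2 + 6*v*exp(v) - 7*exp(2*v))^2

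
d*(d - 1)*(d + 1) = d^3 - d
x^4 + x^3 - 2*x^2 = x^2*(x - 1)*(x + 2)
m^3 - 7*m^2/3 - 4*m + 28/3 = (m - 7/3)*(m - 2)*(m + 2)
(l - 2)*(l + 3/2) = l^2 - l/2 - 3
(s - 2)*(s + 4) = s^2 + 2*s - 8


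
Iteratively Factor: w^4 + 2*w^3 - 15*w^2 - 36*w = (w - 4)*(w^3 + 6*w^2 + 9*w) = (w - 4)*(w + 3)*(w^2 + 3*w) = w*(w - 4)*(w + 3)*(w + 3)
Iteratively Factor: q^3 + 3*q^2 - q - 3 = (q - 1)*(q^2 + 4*q + 3) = (q - 1)*(q + 3)*(q + 1)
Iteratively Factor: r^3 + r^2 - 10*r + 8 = (r - 1)*(r^2 + 2*r - 8) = (r - 2)*(r - 1)*(r + 4)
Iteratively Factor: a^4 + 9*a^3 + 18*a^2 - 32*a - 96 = (a + 4)*(a^3 + 5*a^2 - 2*a - 24) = (a + 4)^2*(a^2 + a - 6) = (a + 3)*(a + 4)^2*(a - 2)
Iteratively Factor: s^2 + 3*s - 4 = (s + 4)*(s - 1)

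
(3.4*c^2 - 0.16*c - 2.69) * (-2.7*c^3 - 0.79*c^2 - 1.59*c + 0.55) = -9.18*c^5 - 2.254*c^4 + 1.9834*c^3 + 4.2495*c^2 + 4.1891*c - 1.4795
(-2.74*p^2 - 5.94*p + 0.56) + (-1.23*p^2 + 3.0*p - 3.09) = -3.97*p^2 - 2.94*p - 2.53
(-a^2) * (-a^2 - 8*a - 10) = a^4 + 8*a^3 + 10*a^2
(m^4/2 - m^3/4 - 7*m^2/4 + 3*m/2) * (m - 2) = m^5/2 - 5*m^4/4 - 5*m^3/4 + 5*m^2 - 3*m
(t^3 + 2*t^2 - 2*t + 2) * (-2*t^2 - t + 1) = -2*t^5 - 5*t^4 + 3*t^3 - 4*t + 2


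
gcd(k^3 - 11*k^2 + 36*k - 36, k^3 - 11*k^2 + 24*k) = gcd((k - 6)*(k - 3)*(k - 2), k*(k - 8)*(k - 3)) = k - 3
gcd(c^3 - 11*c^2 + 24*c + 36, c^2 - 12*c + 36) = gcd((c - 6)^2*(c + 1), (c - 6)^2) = c^2 - 12*c + 36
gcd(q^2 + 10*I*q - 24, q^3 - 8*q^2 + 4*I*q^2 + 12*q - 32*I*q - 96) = q + 6*I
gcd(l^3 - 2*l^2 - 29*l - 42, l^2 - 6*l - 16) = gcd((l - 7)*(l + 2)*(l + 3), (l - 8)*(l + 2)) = l + 2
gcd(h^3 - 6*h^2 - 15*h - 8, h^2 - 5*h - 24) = h - 8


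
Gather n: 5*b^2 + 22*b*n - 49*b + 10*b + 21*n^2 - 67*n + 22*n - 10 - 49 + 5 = 5*b^2 - 39*b + 21*n^2 + n*(22*b - 45) - 54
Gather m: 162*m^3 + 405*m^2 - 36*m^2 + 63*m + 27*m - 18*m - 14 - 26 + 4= 162*m^3 + 369*m^2 + 72*m - 36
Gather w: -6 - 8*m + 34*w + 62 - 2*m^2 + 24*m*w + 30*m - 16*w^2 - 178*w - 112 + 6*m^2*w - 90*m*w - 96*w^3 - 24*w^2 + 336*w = -2*m^2 + 22*m - 96*w^3 - 40*w^2 + w*(6*m^2 - 66*m + 192) - 56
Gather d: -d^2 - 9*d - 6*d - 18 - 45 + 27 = -d^2 - 15*d - 36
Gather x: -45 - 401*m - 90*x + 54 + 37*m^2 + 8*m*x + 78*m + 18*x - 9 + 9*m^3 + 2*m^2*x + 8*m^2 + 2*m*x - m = 9*m^3 + 45*m^2 - 324*m + x*(2*m^2 + 10*m - 72)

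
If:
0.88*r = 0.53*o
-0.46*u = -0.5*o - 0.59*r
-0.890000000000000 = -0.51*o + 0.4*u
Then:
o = -3.81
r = -2.29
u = -7.08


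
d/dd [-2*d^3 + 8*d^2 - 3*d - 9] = -6*d^2 + 16*d - 3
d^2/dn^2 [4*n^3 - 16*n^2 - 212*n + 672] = 24*n - 32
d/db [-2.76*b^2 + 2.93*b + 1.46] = 2.93 - 5.52*b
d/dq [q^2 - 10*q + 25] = 2*q - 10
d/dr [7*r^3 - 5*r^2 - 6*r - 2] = 21*r^2 - 10*r - 6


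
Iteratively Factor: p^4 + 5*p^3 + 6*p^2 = (p)*(p^3 + 5*p^2 + 6*p) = p*(p + 3)*(p^2 + 2*p) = p^2*(p + 3)*(p + 2)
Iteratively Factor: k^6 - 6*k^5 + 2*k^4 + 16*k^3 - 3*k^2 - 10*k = (k)*(k^5 - 6*k^4 + 2*k^3 + 16*k^2 - 3*k - 10) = k*(k - 5)*(k^4 - k^3 - 3*k^2 + k + 2) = k*(k - 5)*(k - 1)*(k^3 - 3*k - 2) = k*(k - 5)*(k - 1)*(k + 1)*(k^2 - k - 2) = k*(k - 5)*(k - 2)*(k - 1)*(k + 1)*(k + 1)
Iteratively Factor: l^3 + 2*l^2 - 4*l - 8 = (l + 2)*(l^2 - 4) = (l + 2)^2*(l - 2)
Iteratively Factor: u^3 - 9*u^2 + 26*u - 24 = (u - 2)*(u^2 - 7*u + 12) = (u - 4)*(u - 2)*(u - 3)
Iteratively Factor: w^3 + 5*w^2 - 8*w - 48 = (w + 4)*(w^2 + w - 12) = (w - 3)*(w + 4)*(w + 4)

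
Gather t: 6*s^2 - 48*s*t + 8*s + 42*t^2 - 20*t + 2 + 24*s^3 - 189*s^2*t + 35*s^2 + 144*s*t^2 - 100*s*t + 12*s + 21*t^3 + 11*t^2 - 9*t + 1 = 24*s^3 + 41*s^2 + 20*s + 21*t^3 + t^2*(144*s + 53) + t*(-189*s^2 - 148*s - 29) + 3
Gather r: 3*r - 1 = 3*r - 1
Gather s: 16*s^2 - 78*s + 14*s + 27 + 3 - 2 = 16*s^2 - 64*s + 28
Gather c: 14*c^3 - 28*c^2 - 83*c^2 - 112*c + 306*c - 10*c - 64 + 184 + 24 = 14*c^3 - 111*c^2 + 184*c + 144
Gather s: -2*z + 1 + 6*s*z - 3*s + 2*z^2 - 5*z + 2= s*(6*z - 3) + 2*z^2 - 7*z + 3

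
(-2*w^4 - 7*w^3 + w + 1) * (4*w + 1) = -8*w^5 - 30*w^4 - 7*w^3 + 4*w^2 + 5*w + 1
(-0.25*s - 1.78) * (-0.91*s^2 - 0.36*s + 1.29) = 0.2275*s^3 + 1.7098*s^2 + 0.3183*s - 2.2962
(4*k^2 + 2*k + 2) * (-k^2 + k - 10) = -4*k^4 + 2*k^3 - 40*k^2 - 18*k - 20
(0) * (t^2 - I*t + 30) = 0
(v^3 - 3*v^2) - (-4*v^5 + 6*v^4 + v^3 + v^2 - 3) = 4*v^5 - 6*v^4 - 4*v^2 + 3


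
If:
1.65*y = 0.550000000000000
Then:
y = 0.33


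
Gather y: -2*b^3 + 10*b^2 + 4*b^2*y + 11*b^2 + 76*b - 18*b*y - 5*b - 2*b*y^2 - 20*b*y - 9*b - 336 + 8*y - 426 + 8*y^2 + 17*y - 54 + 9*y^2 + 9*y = -2*b^3 + 21*b^2 + 62*b + y^2*(17 - 2*b) + y*(4*b^2 - 38*b + 34) - 816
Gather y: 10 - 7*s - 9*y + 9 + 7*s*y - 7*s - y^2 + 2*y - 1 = -14*s - y^2 + y*(7*s - 7) + 18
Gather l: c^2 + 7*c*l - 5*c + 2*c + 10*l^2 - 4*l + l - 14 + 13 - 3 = c^2 - 3*c + 10*l^2 + l*(7*c - 3) - 4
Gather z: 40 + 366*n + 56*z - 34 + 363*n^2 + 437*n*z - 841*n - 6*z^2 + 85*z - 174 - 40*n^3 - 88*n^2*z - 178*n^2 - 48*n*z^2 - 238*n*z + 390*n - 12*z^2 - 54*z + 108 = -40*n^3 + 185*n^2 - 85*n + z^2*(-48*n - 18) + z*(-88*n^2 + 199*n + 87) - 60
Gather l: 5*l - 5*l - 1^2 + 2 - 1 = 0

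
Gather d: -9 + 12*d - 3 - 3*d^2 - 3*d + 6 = -3*d^2 + 9*d - 6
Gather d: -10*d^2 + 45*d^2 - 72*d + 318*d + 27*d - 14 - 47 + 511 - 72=35*d^2 + 273*d + 378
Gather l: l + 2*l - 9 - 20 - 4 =3*l - 33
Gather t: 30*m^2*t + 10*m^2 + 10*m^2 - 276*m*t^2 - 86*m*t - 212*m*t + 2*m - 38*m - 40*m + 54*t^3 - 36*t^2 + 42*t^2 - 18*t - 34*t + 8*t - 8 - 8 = 20*m^2 - 76*m + 54*t^3 + t^2*(6 - 276*m) + t*(30*m^2 - 298*m - 44) - 16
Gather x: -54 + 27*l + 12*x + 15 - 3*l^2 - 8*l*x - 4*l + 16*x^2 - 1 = -3*l^2 + 23*l + 16*x^2 + x*(12 - 8*l) - 40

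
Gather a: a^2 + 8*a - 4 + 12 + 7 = a^2 + 8*a + 15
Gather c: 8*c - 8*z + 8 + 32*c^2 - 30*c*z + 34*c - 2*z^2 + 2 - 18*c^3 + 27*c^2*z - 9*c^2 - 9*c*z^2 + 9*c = -18*c^3 + c^2*(27*z + 23) + c*(-9*z^2 - 30*z + 51) - 2*z^2 - 8*z + 10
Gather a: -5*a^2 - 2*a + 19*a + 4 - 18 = -5*a^2 + 17*a - 14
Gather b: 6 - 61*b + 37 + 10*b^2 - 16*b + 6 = 10*b^2 - 77*b + 49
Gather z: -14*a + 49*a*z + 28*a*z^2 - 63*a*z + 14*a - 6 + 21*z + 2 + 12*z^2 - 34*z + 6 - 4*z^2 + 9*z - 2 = z^2*(28*a + 8) + z*(-14*a - 4)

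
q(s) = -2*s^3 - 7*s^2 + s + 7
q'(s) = -6*s^2 - 14*s + 1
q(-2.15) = -7.63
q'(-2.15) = 3.36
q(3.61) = -174.71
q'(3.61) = -127.73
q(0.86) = 1.41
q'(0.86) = -15.48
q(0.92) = 0.44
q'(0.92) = -16.96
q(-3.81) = 12.19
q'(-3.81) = -32.76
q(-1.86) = -6.21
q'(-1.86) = 6.28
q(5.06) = -426.27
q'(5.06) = -223.46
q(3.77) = -195.89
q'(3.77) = -137.06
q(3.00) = -107.00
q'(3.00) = -95.00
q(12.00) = -4445.00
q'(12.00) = -1031.00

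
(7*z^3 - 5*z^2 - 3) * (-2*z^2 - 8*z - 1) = -14*z^5 - 46*z^4 + 33*z^3 + 11*z^2 + 24*z + 3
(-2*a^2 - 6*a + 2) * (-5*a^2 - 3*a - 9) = 10*a^4 + 36*a^3 + 26*a^2 + 48*a - 18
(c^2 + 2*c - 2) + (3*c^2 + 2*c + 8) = 4*c^2 + 4*c + 6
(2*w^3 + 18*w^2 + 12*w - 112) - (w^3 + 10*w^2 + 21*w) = w^3 + 8*w^2 - 9*w - 112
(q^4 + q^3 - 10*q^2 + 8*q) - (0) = q^4 + q^3 - 10*q^2 + 8*q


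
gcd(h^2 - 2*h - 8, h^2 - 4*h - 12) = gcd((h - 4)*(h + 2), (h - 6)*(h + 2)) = h + 2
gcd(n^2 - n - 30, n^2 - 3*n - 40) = n + 5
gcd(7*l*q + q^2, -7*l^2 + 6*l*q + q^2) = 7*l + q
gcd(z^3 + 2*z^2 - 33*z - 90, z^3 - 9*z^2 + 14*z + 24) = z - 6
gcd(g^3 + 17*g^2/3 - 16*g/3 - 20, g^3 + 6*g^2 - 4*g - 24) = g^2 + 4*g - 12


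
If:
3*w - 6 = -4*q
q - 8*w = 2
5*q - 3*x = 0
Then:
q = 54/35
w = -2/35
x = 18/7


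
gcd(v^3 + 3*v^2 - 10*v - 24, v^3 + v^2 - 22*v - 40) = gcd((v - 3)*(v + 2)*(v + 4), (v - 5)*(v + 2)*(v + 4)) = v^2 + 6*v + 8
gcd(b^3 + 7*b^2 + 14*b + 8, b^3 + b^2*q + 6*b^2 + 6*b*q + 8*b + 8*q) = b^2 + 6*b + 8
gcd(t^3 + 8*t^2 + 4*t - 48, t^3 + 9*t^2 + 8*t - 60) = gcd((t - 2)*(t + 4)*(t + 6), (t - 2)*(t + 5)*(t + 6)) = t^2 + 4*t - 12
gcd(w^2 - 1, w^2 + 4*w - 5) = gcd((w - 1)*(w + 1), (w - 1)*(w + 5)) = w - 1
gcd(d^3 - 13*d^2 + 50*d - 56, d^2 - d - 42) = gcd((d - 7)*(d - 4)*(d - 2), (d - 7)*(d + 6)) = d - 7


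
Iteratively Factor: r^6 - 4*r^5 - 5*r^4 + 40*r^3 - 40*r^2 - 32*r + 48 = (r - 2)*(r^5 - 2*r^4 - 9*r^3 + 22*r^2 + 4*r - 24) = (r - 2)^2*(r^4 - 9*r^2 + 4*r + 12) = (r - 2)^3*(r^3 + 2*r^2 - 5*r - 6) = (r - 2)^3*(r + 3)*(r^2 - r - 2) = (r - 2)^4*(r + 3)*(r + 1)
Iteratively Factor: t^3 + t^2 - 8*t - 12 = (t - 3)*(t^2 + 4*t + 4) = (t - 3)*(t + 2)*(t + 2)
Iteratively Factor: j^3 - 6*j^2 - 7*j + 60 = (j - 5)*(j^2 - j - 12) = (j - 5)*(j + 3)*(j - 4)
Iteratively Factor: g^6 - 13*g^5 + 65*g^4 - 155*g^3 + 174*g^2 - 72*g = (g - 1)*(g^5 - 12*g^4 + 53*g^3 - 102*g^2 + 72*g) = g*(g - 1)*(g^4 - 12*g^3 + 53*g^2 - 102*g + 72) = g*(g - 3)*(g - 1)*(g^3 - 9*g^2 + 26*g - 24) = g*(g - 3)*(g - 2)*(g - 1)*(g^2 - 7*g + 12) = g*(g - 3)^2*(g - 2)*(g - 1)*(g - 4)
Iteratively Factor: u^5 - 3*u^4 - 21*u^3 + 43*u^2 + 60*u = (u - 5)*(u^4 + 2*u^3 - 11*u^2 - 12*u) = (u - 5)*(u + 1)*(u^3 + u^2 - 12*u) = (u - 5)*(u + 1)*(u + 4)*(u^2 - 3*u) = (u - 5)*(u - 3)*(u + 1)*(u + 4)*(u)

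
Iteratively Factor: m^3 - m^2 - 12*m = (m + 3)*(m^2 - 4*m) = (m - 4)*(m + 3)*(m)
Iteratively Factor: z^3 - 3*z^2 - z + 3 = (z + 1)*(z^2 - 4*z + 3) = (z - 3)*(z + 1)*(z - 1)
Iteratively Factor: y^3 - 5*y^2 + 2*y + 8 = (y + 1)*(y^2 - 6*y + 8) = (y - 4)*(y + 1)*(y - 2)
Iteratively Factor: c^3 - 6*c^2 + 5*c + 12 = (c + 1)*(c^2 - 7*c + 12) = (c - 4)*(c + 1)*(c - 3)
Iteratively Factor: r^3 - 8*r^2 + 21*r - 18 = (r - 3)*(r^2 - 5*r + 6) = (r - 3)*(r - 2)*(r - 3)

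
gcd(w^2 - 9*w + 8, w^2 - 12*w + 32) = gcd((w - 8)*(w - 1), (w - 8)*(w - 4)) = w - 8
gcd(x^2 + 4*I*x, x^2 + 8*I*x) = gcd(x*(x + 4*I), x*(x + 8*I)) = x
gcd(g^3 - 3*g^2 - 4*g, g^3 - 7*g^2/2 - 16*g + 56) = g - 4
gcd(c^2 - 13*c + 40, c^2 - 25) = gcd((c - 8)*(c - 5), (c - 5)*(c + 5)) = c - 5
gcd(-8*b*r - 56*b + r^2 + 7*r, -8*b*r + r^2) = -8*b + r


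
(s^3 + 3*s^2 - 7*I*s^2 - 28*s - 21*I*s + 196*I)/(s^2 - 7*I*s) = s + 3 - 28/s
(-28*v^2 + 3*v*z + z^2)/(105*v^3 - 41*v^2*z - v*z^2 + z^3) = (-4*v + z)/(15*v^2 - 8*v*z + z^2)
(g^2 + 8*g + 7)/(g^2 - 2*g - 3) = (g + 7)/(g - 3)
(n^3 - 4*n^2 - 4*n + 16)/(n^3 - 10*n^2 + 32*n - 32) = (n + 2)/(n - 4)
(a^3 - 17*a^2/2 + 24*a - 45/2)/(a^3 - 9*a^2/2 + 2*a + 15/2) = (a - 3)/(a + 1)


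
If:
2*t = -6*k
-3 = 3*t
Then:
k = 1/3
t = -1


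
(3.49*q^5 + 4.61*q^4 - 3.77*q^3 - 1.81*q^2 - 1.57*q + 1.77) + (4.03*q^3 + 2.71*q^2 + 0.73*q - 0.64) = 3.49*q^5 + 4.61*q^4 + 0.26*q^3 + 0.9*q^2 - 0.84*q + 1.13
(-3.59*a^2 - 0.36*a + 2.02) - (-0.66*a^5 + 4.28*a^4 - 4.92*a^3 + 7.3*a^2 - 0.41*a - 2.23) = 0.66*a^5 - 4.28*a^4 + 4.92*a^3 - 10.89*a^2 + 0.05*a + 4.25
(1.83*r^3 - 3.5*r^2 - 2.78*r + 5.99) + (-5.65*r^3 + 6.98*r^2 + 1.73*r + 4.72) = -3.82*r^3 + 3.48*r^2 - 1.05*r + 10.71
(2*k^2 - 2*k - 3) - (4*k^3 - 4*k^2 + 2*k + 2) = -4*k^3 + 6*k^2 - 4*k - 5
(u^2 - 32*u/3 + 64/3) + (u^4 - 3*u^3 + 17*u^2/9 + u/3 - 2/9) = u^4 - 3*u^3 + 26*u^2/9 - 31*u/3 + 190/9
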